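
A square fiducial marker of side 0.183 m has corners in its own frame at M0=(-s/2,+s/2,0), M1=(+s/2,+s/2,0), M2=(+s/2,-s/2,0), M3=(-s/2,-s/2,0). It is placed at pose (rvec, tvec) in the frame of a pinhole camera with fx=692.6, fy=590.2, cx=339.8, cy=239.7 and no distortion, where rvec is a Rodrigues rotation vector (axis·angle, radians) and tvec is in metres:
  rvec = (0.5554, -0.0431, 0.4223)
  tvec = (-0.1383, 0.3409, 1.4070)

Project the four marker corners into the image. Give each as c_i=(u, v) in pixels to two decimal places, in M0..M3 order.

c0=(215.38, 394.12) c1=(296.68, 418.96) c2=(330.69, 370.75) c3=(244.55, 343.21)

Intrinsics K: fx=692.6, fy=590.2, cx=339.8, cy=239.7
Marker side s = 0.183 m; corners in marker frame (Z=0):
  M0 = (-0.0915, +0.0915, 0)
  M1 = (+0.0915, +0.0915, 0)
  M2 = (+0.0915, -0.0915, 0)
  M3 = (-0.0915, -0.0915, 0)
rvec = (0.5554, -0.0431, 0.4223), |rvec| = θ = 0.69905 rad = 40.052°
Rodrigues: sinθ=0.64349, 1−cosθ=0.23454; R = I + sinθ·[k]× + (1−cosθ)·[k]×²:
    [+0.91351 -0.40023 +0.07290]
    [+0.37725 +0.76635 -0.51999]
    [+0.15225 +0.50252 +0.85105]
t = (-0.1383, 0.3409, 1.4070) m
M0: Pc = R·M0+t = (-0.25851, +0.37650, +1.43905); u = 692.6·(-0.25851)/1.43905 + 339.8 = 215.3832, v = 590.2·(+0.37650)/1.43905 + 239.7 = 394.1157
M1: Pc = R·M1+t = (-0.09133, +0.44554, +1.46691); u = 692.6·(-0.09133)/1.46691 + 339.8 = 296.6766, v = 590.2·(+0.44554)/1.46691 + 239.7 = 418.9590
M2: Pc = R·M2+t = (-0.01809, +0.30530, +1.37495); u = 692.6·(-0.01809)/1.37495 + 339.8 = 330.6861, v = 590.2·(+0.30530)/1.37495 + 239.7 = 370.7495
M3: Pc = R·M3+t = (-0.18527, +0.23626, +1.34709); u = 692.6·(-0.18527)/1.34709 + 339.8 = 244.5464, v = 590.2·(+0.23626)/1.34709 + 239.7 = 343.2130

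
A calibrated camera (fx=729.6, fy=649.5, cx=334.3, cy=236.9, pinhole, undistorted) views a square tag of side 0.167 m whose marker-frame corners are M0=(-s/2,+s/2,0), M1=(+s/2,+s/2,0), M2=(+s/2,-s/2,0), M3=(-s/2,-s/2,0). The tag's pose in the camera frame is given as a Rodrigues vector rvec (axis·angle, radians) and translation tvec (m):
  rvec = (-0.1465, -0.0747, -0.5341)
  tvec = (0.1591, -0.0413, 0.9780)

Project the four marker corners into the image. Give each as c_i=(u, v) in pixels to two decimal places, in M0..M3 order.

Intrinsics K: fx=729.6, fy=649.5, cx=334.3, cy=236.9
Marker side s = 0.167 m; corners in marker frame (Z=0):
  M0 = (-0.0835, +0.0835, 0)
  M1 = (+0.0835, +0.0835, 0)
  M2 = (+0.0835, -0.0835, 0)
  M3 = (-0.0835, -0.0835, 0)
rvec = (-0.1465, -0.0747, -0.5341), |rvec| = θ = 0.55884 rad = 32.019°
Rodrigues: sinθ=0.53021, 1−cosθ=0.15213; R = I + sinθ·[k]× + (1−cosθ)·[k]×²:
    [+0.85832 +0.51206 -0.03276]
    [-0.50140 +0.85059 +0.15843]
    [+0.10899 -0.11956 +0.98683]
t = (0.1591, -0.0413, 0.9780) m
M0: Pc = R·M0+t = (+0.13019, +0.07159, +0.95892); u = 729.6·(+0.13019)/0.95892 + 334.3 = 433.3540, v = 649.5·(+0.07159)/0.95892 + 236.9 = 285.3905
M1: Pc = R·M1+t = (+0.27353, -0.01214, +0.97712); u = 729.6·(+0.27353)/0.97712 + 334.3 = 538.5390, v = 649.5·(-0.01214)/0.97712 + 236.9 = 228.8285
M2: Pc = R·M2+t = (+0.18801, -0.15419, +0.99708); u = 729.6·(+0.18801)/0.99708 + 334.3 = 471.8755, v = 649.5·(-0.15419)/0.99708 + 236.9 = 136.4601
M3: Pc = R·M3+t = (+0.04467, -0.07046, +0.97888); u = 729.6·(+0.04467)/0.97888 + 334.3 = 367.5964, v = 649.5·(-0.07046)/0.97888 + 236.9 = 190.1508

c0=(433.35, 285.39) c1=(538.54, 228.83) c2=(471.88, 136.46) c3=(367.60, 190.15)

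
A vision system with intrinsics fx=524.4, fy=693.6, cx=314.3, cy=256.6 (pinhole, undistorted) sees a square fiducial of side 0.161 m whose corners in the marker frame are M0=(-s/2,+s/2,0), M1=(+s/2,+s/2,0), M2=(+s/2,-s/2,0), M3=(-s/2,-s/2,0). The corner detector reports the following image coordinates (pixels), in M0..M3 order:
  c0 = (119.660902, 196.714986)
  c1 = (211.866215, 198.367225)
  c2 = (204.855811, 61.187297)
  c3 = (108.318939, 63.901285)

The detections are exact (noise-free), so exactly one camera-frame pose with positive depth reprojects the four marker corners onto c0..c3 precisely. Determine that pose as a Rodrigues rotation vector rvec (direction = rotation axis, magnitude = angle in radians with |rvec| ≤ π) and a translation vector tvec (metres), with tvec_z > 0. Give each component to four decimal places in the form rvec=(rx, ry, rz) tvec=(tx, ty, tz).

Intrinsics K: fx=524.4, fy=693.6, cx=314.3, cy=256.6
Marker side s = 0.161 m; corners in marker frame (Z=0):
  M0 = (-0.0805, +0.0805, 0)
  M1 = (+0.0805, +0.0805, 0)
  M2 = (+0.0805, -0.0805, 0)
  M3 = (-0.0805, -0.0805, 0)
Detected image corners:
  c0 = (119.660902, 196.714986) px
  c1 = (211.866215, 198.367225) px
  c2 = (204.855811, 61.187297) px
  c3 = (108.318939, 63.901285) px
Planar DLT: solve 8×8 A·h = b for H (H[2,2]=1):
  H  [+553.64068 +106.28996 +160.52942]
  H  [-28.93344 +877.87025 +131.70153]
  H  [-0.19969 +0.30451 +1.00000]
B = K⁻¹H; ‖b₁‖=1.192721, ‖b₂‖=1.192721; λ = 2/(‖b₁‖+‖b₂‖) = 0.838419, sign → tz>0 ⇒ λ=+0.838419
r₁ = λ·B[:,0] = (+0.98552,+0.02697,-0.16743); r₂ = λ·B[:,1] = (+0.01692,+0.96671,+0.25530)
r₃ = r₁×r₂ = (+0.16874,-0.25444,+0.95225); SVD([r₁ r₂ r₃]) → R = UVᵀ:
  R  [+0.98552 +0.01692 +0.16874]
  R  [+0.02697 +0.96671 -0.25444]
  R  [-0.16743 +0.25530 +0.95225]
t = (-0.24585, -0.15098, +0.83842) m
tr R = 2.904484; θ = arccos((tr R − 1)/2) = 0.310301 rad = 17.779°
axis k = ((R−Rᵀ)₃₂, (R−Rᵀ)₁₃, (R−Rᵀ)₂₁) / (2 sinθ) = (+0.834698, +0.550463, +0.016446)
rvec = θ·k = (+0.259007, +0.170809, +0.005103)

rvec=(0.2590, 0.1708, 0.0051) tvec=(-0.2459, -0.1510, 0.8384)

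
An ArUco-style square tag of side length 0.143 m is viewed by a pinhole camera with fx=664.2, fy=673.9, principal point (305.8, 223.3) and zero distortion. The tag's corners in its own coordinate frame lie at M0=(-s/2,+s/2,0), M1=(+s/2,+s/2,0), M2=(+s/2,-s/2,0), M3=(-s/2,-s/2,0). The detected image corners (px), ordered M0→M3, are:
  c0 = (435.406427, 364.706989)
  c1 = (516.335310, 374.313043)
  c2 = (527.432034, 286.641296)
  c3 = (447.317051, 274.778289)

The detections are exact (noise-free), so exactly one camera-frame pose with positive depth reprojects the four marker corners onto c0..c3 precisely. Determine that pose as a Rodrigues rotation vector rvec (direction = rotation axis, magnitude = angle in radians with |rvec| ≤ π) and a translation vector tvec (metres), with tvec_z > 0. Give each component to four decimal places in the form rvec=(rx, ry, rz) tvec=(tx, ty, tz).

Intrinsics K: fx=664.2, fy=673.9, cx=305.8, cy=223.3
Marker side s = 0.143 m; corners in marker frame (Z=0):
  M0 = (-0.0715, +0.0715, 0)
  M1 = (+0.0715, +0.0715, 0)
  M2 = (+0.0715, -0.0715, 0)
  M3 = (-0.0715, -0.0715, 0)
Detected image corners:
  c0 = (435.406427, 364.706989) px
  c1 = (516.335310, 374.313043) px
  c2 = (527.432034, 286.641296) px
  c3 = (447.317051, 274.778289) px
Planar DLT: solve 8×8 A·h = b for H (H[2,2]=1):
  H  [+651.27465 -101.85138 +482.16815]
  H  [+134.62489 +606.40234 +325.03883]
  H  [+0.18312 -0.04452 +1.00000]
B = K⁻¹H; ‖b₁‖=0.925263, ‖b₂‖=0.925263; λ = 2/(‖b₁‖+‖b₂‖) = 1.080774, sign → tz>0 ⇒ λ=+1.080774
r₁ = λ·B[:,0] = (+0.96862,+0.15033,+0.19791); r₂ = λ·B[:,1] = (-0.14358,+0.98847,-0.04812)
r₃ = r₁×r₂ = (-0.20286,+0.01819,+0.97904); SVD([r₁ r₂ r₃]) → R = UVᵀ:
  R  [+0.96862 -0.14358 -0.20286]
  R  [+0.15033 +0.98847 +0.01819]
  R  [+0.19791 -0.04812 +0.97904]
t = (+0.28698, +0.16316, +1.08077) m
tr R = 2.936132; θ = arccos((tr R − 1)/2) = 0.253398 rad = 14.519°
axis k = ((R−Rᵀ)₃₂, (R−Rᵀ)₁₃, (R−Rᵀ)₂₁) / (2 sinθ) = (-0.132261, -0.799313, +0.586179)
rvec = θ·k = (-0.033515, -0.202544, +0.148537)

rvec=(-0.0335, -0.2025, 0.1485) tvec=(0.2870, 0.1632, 1.0808)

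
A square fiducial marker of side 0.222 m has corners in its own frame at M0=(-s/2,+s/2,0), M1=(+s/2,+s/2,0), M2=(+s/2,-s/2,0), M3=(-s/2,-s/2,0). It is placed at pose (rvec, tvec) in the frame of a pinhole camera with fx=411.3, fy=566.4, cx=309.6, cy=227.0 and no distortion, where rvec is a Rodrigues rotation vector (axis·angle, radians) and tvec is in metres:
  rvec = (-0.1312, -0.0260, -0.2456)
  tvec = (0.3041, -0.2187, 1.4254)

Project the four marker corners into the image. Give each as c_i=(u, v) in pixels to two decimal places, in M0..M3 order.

c0=(374.96, 192.67) c1=(437.07, 171.52) c2=(419.16, 88.88) c3=(358.15, 109.08)

Intrinsics K: fx=411.3, fy=566.4, cx=309.6, cy=227.0
Marker side s = 0.222 m; corners in marker frame (Z=0):
  M0 = (-0.1110, +0.1110, 0)
  M1 = (+0.1110, +0.1110, 0)
  M2 = (+0.1110, -0.1110, 0)
  M3 = (-0.1110, -0.1110, 0)
rvec = (-0.1312, -0.0260, -0.2456), |rvec| = θ = 0.27966 rad = 16.023°
Rodrigues: sinθ=0.27603, 1−cosθ=0.03885; R = I + sinθ·[k]× + (1−cosθ)·[k]×²:
    [+0.96970 +0.24411 -0.00966]
    [-0.24072 +0.96149 +0.13267]
    [+0.04167 -0.12632 +0.99111]
t = (0.3041, -0.2187, 1.4254) m
M0: Pc = R·M0+t = (+0.22356, -0.08526, +1.40675); u = 411.3·(+0.22356)/1.40675 + 309.6 = 374.9632, v = 566.4·(-0.08526)/1.40675 + 227.0 = 192.6736
M1: Pc = R·M1+t = (+0.43883, -0.13869, +1.41600); u = 411.3·(+0.43883)/1.41600 + 309.6 = 437.0657, v = 566.4·(-0.13869)/1.41600 + 227.0 = 171.5223
M2: Pc = R·M2+t = (+0.38464, -0.35214, +1.44405); u = 411.3·(+0.38464)/1.44405 + 309.6 = 419.1552, v = 566.4·(-0.35214)/1.44405 + 227.0 = 88.8781
M3: Pc = R·M3+t = (+0.16937, -0.29871, +1.43480); u = 411.3·(+0.16937)/1.43480 + 309.6 = 358.1510, v = 566.4·(-0.29871)/1.43480 + 227.0 = 109.0832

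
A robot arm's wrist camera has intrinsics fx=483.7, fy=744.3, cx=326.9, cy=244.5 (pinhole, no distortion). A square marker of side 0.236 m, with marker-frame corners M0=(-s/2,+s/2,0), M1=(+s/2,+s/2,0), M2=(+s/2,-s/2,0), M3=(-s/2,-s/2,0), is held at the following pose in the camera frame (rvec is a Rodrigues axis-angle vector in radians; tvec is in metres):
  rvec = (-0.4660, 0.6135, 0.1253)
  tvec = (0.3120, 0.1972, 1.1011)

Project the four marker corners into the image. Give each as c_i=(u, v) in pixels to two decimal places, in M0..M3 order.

Intrinsics K: fx=483.7, fy=744.3, cx=326.9, cy=244.5
Marker side s = 0.236 m; corners in marker frame (Z=0):
  M0 = (-0.1180, +0.1180, 0)
  M1 = (+0.1180, +0.1180, 0)
  M2 = (+0.1180, -0.1180, 0)
  M3 = (-0.1180, -0.1180, 0)
rvec = (-0.4660, 0.6135, 0.1253), |rvec| = θ = 0.78054 rad = 44.721°
Rodrigues: sinθ=0.70366, 1−cosθ=0.28946; R = I + sinθ·[k]× + (1−cosθ)·[k]×²:
    [+0.81371 -0.24879 +0.52533]
    [-0.02287 +0.88936 +0.45663]
    [-0.58082 -0.38358 +0.71800]
t = (0.3120, 0.1972, 1.1011) m
M0: Pc = R·M0+t = (+0.18662, +0.30484, +1.12437); u = 483.7·(+0.18662)/1.12437 + 326.9 = 407.1849, v = 744.3·(+0.30484)/1.12437 + 244.5 = 446.2972
M1: Pc = R·M1+t = (+0.37866, +0.29945, +0.98730); u = 483.7·(+0.37866)/0.98730 + 326.9 = 512.4139, v = 744.3·(+0.29945)/0.98730 + 244.5 = 470.2442
M2: Pc = R·M2+t = (+0.43738, +0.08956, +1.07783); u = 483.7·(+0.43738)/1.07783 + 326.9 = 523.1827, v = 744.3·(+0.08956)/1.07783 + 244.5 = 306.3434
M3: Pc = R·M3+t = (+0.24534, +0.09495, +1.21490); u = 483.7·(+0.24534)/1.21490 + 326.9 = 424.5795, v = 744.3·(+0.09495)/1.21490 + 244.5 = 302.6731

c0=(407.18, 446.30) c1=(512.41, 470.24) c2=(523.18, 306.34) c3=(424.58, 302.67)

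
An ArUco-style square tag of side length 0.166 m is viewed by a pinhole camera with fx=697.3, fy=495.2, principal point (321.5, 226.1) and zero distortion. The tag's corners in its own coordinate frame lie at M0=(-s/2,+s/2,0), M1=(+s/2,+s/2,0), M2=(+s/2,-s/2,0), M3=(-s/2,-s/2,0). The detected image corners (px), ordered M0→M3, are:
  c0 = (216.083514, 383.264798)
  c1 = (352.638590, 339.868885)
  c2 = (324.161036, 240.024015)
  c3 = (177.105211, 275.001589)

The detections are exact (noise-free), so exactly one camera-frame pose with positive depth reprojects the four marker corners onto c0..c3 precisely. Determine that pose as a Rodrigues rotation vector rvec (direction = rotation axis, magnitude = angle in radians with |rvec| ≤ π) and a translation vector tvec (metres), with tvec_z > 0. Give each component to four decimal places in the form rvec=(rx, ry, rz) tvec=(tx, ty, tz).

rvec=(0.1715, -0.4839, -0.2467) tvec=(-0.0522, 0.1231, 0.7274)

Intrinsics K: fx=697.3, fy=495.2, cx=321.5, cy=226.1
Marker side s = 0.166 m; corners in marker frame (Z=0):
  M0 = (-0.0830, +0.0830, 0)
  M1 = (+0.0830, +0.0830, 0)
  M2 = (+0.0830, -0.0830, 0)
  M3 = (-0.0830, -0.0830, 0)
Detected image corners:
  c0 = (216.083514, 383.264798) px
  c1 = (352.638590, 339.868885) px
  c2 = (324.161036, 240.024015) px
  c3 = (177.105211, 275.001589) px
Planar DLT: solve 8×8 A·h = b for H (H[2,2]=1):
  H  [+1014.35094 +282.65944 +271.46096]
  H  [-50.51746 +719.36382 +309.87018]
  H  [+0.60149 +0.30302 +1.00000]
B = K⁻¹H; ‖b₁‖=1.374709, ‖b₂‖=1.374709; λ = 2/(‖b₁‖+‖b₂‖) = 0.727427, sign → tz>0 ⇒ λ=+0.727427
r₁ = λ·B[:,0] = (+0.85644,-0.27398,+0.43754); r₂ = λ·B[:,1] = (+0.19324,+0.95607,+0.22043)
r₃ = r₁×r₂ = (-0.47871,-0.10423,+0.87176); SVD([r₁ r₂ r₃]) → R = UVᵀ:
  R  [+0.85644 +0.19324 -0.47871]
  R  [-0.27398 +0.95607 -0.10423]
  R  [+0.43754 +0.22043 +0.87176]
t = (-0.05220, +0.12305, +0.72743) m
tr R = 2.684275; θ = arccos((tr R − 1)/2) = 0.569562 rad = 32.633°
axis k = ((R−Rᵀ)₃₂, (R−Rᵀ)₁₃, (R−Rᵀ)₂₁) / (2 sinθ) = (+0.301024, -0.849541, -0.433204)
rvec = θ·k = (+0.171452, -0.483866, -0.246736)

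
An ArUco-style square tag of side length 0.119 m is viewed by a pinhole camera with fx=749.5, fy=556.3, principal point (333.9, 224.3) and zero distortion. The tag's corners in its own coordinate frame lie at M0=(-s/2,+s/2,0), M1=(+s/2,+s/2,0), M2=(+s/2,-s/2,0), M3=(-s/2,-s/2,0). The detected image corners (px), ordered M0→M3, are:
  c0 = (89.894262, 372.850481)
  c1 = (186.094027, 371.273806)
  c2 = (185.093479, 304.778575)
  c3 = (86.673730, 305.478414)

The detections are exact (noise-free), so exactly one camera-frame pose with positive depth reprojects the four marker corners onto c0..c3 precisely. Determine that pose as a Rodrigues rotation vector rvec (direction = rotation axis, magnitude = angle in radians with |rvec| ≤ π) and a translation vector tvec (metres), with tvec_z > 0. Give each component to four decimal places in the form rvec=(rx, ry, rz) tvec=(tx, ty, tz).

rvec=(0.1794, -0.1056, 0.0152) tvec=(-0.2458, 0.1932, 0.9371)

Intrinsics K: fx=749.5, fy=556.3, cx=333.9, cy=224.3
Marker side s = 0.119 m; corners in marker frame (Z=0):
  M0 = (-0.0595, +0.0595, 0)
  M1 = (+0.0595, +0.0595, 0)
  M2 = (+0.0595, -0.0595, 0)
  M3 = (-0.0595, -0.0595, 0)
Detected image corners:
  c0 = (89.894262, 372.850481) px
  c1 = (186.094027, 371.273806) px
  c2 = (185.093479, 304.778575) px
  c3 = (86.673730, 305.478414) px
Planar DLT: solve 8×8 A·h = b for H (H[2,2]=1):
  H  [+833.13961 +43.58889 +137.27877]
  H  [+28.75722 +626.52310 +338.96834]
  H  [+0.11330 +0.18925 +1.00000]
B = K⁻¹H; ‖b₁‖=1.067167, ‖b₂‖=1.067167; λ = 2/(‖b₁‖+‖b₂‖) = 0.937061, sign → tz>0 ⇒ λ=+0.937061
r₁ = λ·B[:,0] = (+0.99433,+0.00563,+0.10617); r₂ = λ·B[:,1] = (-0.02451,+0.98384,+0.17734)
r₃ = r₁×r₂ = (-0.10346,-0.17894,+0.97841); SVD([r₁ r₂ r₃]) → R = UVᵀ:
  R  [+0.99433 -0.02451 -0.10346]
  R  [+0.00563 +0.98384 -0.17894]
  R  [+0.10617 +0.17734 +0.97841]
t = (-0.24583, +0.19315, +0.93706) m
tr R = 2.956581; θ = arccos((tr R − 1)/2) = 0.208750 rad = 11.960°
axis k = ((R−Rᵀ)₃₂, (R−Rᵀ)₁₃, (R−Rᵀ)₂₁) / (2 sinθ) = (+0.859597, -0.505773, +0.072719)
rvec = θ·k = (+0.179441, -0.105580, +0.015180)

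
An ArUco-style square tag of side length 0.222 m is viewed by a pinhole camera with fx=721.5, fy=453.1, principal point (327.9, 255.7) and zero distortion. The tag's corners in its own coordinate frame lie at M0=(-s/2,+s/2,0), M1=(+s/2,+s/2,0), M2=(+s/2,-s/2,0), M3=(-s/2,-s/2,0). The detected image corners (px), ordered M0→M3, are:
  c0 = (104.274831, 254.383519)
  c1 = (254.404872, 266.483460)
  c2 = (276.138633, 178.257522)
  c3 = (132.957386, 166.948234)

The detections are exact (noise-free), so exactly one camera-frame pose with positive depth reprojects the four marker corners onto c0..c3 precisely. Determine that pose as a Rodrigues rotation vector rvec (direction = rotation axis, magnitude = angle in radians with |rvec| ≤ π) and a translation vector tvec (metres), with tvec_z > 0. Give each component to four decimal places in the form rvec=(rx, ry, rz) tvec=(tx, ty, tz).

rvec=(-0.2356, -0.0022, 0.1281) tvec=(-0.2034, -0.0960, 1.0812)

Intrinsics K: fx=721.5, fy=453.1, cx=327.9, cy=255.7
Marker side s = 0.222 m; corners in marker frame (Z=0):
  M0 = (-0.1110, +0.1110, 0)
  M1 = (+0.1110, +0.1110, 0)
  M2 = (+0.1110, -0.1110, 0)
  M3 = (-0.1110, -0.1110, 0)
Detected image corners:
  c0 = (104.274831, 254.383519) px
  c1 = (254.404872, 266.483460) px
  c2 = (276.138633, 178.257522) px
  c3 = (132.957386, 166.948234) px
Planar DLT: solve 8×8 A·h = b for H (H[2,2]=1):
  H  [+657.96486 -154.92812 +192.14904]
  H  [+50.11820 +348.97884 +215.46019]
  H  [-0.01184 -0.21547 +1.00000]
B = K⁻¹H; ‖b₁‖=0.924863, ‖b₂‖=0.924863; λ = 2/(‖b₁‖+‖b₂‖) = 1.081241, sign → tz>0 ⇒ λ=+1.081241
r₁ = λ·B[:,0] = (+0.99184,+0.12682,-0.01280); r₂ = λ·B[:,1] = (-0.12630,+0.96425,-0.23297)
r₃ = r₁×r₂ = (-0.01721,+0.23269,+0.97240); SVD([r₁ r₂ r₃]) → R = UVᵀ:
  R  [+0.99184 -0.12630 -0.01721]
  R  [+0.12682 +0.96425 +0.23269]
  R  [-0.01280 -0.23297 +0.97240]
t = (-0.20344, -0.09603, +1.08124) m
tr R = 2.928491; θ = arccos((tr R − 1)/2) = 0.268216 rad = 15.368°
axis k = ((R−Rᵀ)₃₂, (R−Rᵀ)₁₃, (R−Rᵀ)₂₁) / (2 sinθ) = (-0.878560, -0.008316, +0.477560)
rvec = θ·k = (-0.235643, -0.002231, +0.128089)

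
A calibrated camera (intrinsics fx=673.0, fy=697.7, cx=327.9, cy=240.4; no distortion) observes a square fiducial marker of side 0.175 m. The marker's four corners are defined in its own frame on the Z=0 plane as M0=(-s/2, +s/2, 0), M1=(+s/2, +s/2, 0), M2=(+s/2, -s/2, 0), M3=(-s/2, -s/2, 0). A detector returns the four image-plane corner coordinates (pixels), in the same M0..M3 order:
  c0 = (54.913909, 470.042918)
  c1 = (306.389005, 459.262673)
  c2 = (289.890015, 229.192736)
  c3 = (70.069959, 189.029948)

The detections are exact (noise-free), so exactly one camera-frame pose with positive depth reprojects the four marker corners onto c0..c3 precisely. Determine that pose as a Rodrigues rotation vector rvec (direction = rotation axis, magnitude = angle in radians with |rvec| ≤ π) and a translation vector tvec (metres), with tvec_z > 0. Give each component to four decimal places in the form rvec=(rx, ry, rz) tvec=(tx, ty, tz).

rvec=(-0.3892, -0.6172, 0.0283) tvec=(-0.0949, 0.0599, 0.4719)

Intrinsics K: fx=673.0, fy=697.7, cx=327.9, cy=240.4
Marker side s = 0.175 m; corners in marker frame (Z=0):
  M0 = (-0.0875, +0.0875, 0)
  M1 = (+0.0875, +0.0875, 0)
  M2 = (+0.0875, -0.0875, 0)
  M3 = (-0.0875, -0.0875, 0)
Detected image corners:
  c0 = (54.913909, 470.042918) px
  c1 = (306.389005, 459.262673) px
  c2 = (289.890015, 229.192736) px
  c3 = (70.069959, 189.029948) px
Planar DLT: solve 8×8 A·h = b for H (H[2,2]=1):
  H  [+1553.85736 -125.81782 +192.49432]
  H  [+492.46448 +1185.43344 +329.02319]
  H  [+1.18349 -0.77098 +1.00000]
B = K⁻¹H; ‖b₁‖=2.118987, ‖b₂‖=2.118987; λ = 2/(‖b₁‖+‖b₂‖) = 0.471924, sign → tz>0 ⇒ λ=+0.471924
r₁ = λ·B[:,0] = (+0.81748,+0.14066,+0.55852); r₂ = λ·B[:,1] = (+0.08905,+0.92719,-0.36385)
r₃ = r₁×r₂ = (-0.56903,+0.34717,+0.74544); SVD([r₁ r₂ r₃]) → R = UVᵀ:
  R  [+0.81748 +0.08905 -0.56903]
  R  [+0.14066 +0.92719 +0.34717]
  R  [+0.55852 -0.36385 +0.74544]
t = (-0.09495, +0.05994, +0.47192) m
tr R = 2.490112; θ = arccos((tr R − 1)/2) = 0.730178 rad = 41.836°
axis k = ((R−Rᵀ)₃₂, (R−Rᵀ)₁₃, (R−Rᵀ)₂₁) / (2 sinθ) = (-0.532995, -0.845234, +0.038690)
rvec = θ·k = (-0.389181, -0.617171, +0.028251)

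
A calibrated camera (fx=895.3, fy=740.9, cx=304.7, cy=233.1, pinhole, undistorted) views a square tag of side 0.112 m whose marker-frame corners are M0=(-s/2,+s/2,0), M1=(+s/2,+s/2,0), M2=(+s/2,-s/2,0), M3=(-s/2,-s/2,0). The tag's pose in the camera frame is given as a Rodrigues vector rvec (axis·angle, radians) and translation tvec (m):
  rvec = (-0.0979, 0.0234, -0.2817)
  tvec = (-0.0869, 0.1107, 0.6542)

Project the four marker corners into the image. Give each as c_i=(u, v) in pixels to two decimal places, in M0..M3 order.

Intrinsics K: fx=895.3, fy=740.9, cx=304.7, cy=233.1
Marker side s = 0.112 m; corners in marker frame (Z=0):
  M0 = (-0.0560, +0.0560, 0)
  M1 = (+0.0560, +0.0560, 0)
  M2 = (+0.0560, -0.0560, 0)
  M3 = (-0.0560, -0.0560, 0)
rvec = (-0.0979, 0.0234, -0.2817), |rvec| = θ = 0.29914 rad = 17.140°
Rodrigues: sinθ=0.29470, 1−cosθ=0.04441; R = I + sinθ·[k]× + (1−cosθ)·[k]×²:
    [+0.96035 +0.27638 +0.03674]
    [-0.27865 +0.95586 +0.09318]
    [-0.00937 -0.09972 +0.99497]
t = (-0.0869, 0.1107, 0.6542) m
M0: Pc = R·M0+t = (-0.12520, +0.17983, +0.64914); u = 895.3·(-0.12520)/0.64914 + 304.7 = 132.0202, v = 740.9·(+0.17983)/0.64914 + 233.1 = 438.3533
M1: Pc = R·M1+t = (-0.01764, +0.14862, +0.64809); u = 895.3·(-0.01764)/0.64809 + 304.7 = 280.3268, v = 740.9·(+0.14862)/0.64809 + 233.1 = 403.0069
M2: Pc = R·M2+t = (-0.04860, +0.04157, +0.65926); u = 895.3·(-0.04860)/0.65926 + 304.7 = 238.7021, v = 740.9·(+0.04157)/0.65926 + 233.1 = 279.8147
M3: Pc = R·M3+t = (-0.15616, +0.07278, +0.66031); u = 895.3·(-0.15616)/0.66031 + 304.7 = 92.9701, v = 740.9·(+0.07278)/0.66031 + 233.1 = 314.7589

c0=(132.02, 438.35) c1=(280.33, 403.01) c2=(238.70, 279.81) c3=(92.97, 314.76)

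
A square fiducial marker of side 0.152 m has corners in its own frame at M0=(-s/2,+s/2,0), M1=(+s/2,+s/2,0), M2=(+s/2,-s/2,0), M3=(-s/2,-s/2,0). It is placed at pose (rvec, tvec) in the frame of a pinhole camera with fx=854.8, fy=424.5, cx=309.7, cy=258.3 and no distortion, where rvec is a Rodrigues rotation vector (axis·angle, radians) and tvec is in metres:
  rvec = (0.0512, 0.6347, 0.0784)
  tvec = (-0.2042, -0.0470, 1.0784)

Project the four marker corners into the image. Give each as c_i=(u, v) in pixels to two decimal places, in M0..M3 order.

Intrinsics K: fx=854.8, fy=424.5, cx=309.7, cy=258.3
Marker side s = 0.152 m; corners in marker frame (Z=0):
  M0 = (-0.0760, +0.0760, 0)
  M1 = (+0.0760, +0.0760, 0)
  M2 = (+0.0760, -0.0760, 0)
  M3 = (-0.0760, -0.0760, 0)
rvec = (0.0512, 0.6347, 0.0784), |rvec| = θ = 0.64157 rad = 36.759°
Rodrigues: sinθ=0.59845, 1−cosθ=0.19884; R = I + sinθ·[k]× + (1−cosθ)·[k]×²:
    [+0.80242 -0.05743 +0.59398]
    [+0.08883 +0.99576 -0.02372]
    [-0.59011 +0.07180 +0.80413]
t = (-0.2042, -0.0470, 1.0784) m
M0: Pc = R·M0+t = (-0.26955, +0.02193, +1.12870); u = 854.8·(-0.26955)/1.12870 + 309.7 = 105.5629, v = 424.5·(+0.02193)/1.12870 + 258.3 = 266.5466
M1: Pc = R·M1+t = (-0.14758, +0.03543, +1.03901); u = 854.8·(-0.14758)/1.03901 + 309.7 = 188.2843, v = 424.5·(+0.03543)/1.03901 + 258.3 = 272.7750
M2: Pc = R·M2+t = (-0.13885, -0.11593, +1.02810); u = 854.8·(-0.13885)/1.02810 + 309.7 = 194.2537, v = 424.5·(-0.11593)/1.02810 + 258.3 = 210.4338
M3: Pc = R·M3+t = (-0.26082, -0.12943, +1.11779); u = 854.8·(-0.26082)/1.11779 + 309.7 = 110.2457, v = 424.5·(-0.12943)/1.11779 + 258.3 = 209.1471

c0=(105.56, 266.55) c1=(188.28, 272.78) c2=(194.25, 210.43) c3=(110.25, 209.15)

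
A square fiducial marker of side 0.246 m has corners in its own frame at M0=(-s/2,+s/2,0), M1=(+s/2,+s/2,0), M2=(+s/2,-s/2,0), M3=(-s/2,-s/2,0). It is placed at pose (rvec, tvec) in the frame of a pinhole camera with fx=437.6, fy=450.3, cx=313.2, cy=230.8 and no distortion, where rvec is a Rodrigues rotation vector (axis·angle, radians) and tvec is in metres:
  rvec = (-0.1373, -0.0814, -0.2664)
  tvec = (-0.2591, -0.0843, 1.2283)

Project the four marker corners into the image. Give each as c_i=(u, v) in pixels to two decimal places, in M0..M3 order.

c0=(187.69, 255.09) c1=(274.66, 231.41) c2=(252.65, 147.11) c3=(167.41, 168.55)

Intrinsics K: fx=437.6, fy=450.3, cx=313.2, cy=230.8
Marker side s = 0.246 m; corners in marker frame (Z=0):
  M0 = (-0.1230, +0.1230, 0)
  M1 = (+0.1230, +0.1230, 0)
  M2 = (+0.1230, -0.1230, 0)
  M3 = (-0.1230, -0.1230, 0)
rvec = (-0.1373, -0.0814, -0.2664), |rvec| = θ = 0.31056 rad = 17.794°
Rodrigues: sinθ=0.30559, 1−cosθ=0.04784; R = I + sinθ·[k]× + (1−cosθ)·[k]×²:
    [+0.96151 +0.26768 -0.06196]
    [-0.25660 +0.95545 +0.14586]
    [+0.09824 -0.12435 +0.98736]
t = (-0.2591, -0.0843, 1.2283) m
M0: Pc = R·M0+t = (-0.34444, +0.06478, +1.20092); u = 437.6·(-0.34444)/1.20092 + 313.2 = 187.6901, v = 450.3·(+0.06478)/1.20092 + 230.8 = 255.0906
M1: Pc = R·M1+t = (-0.10791, +0.00166, +1.22509); u = 437.6·(-0.10791)/1.22509 + 313.2 = 274.6551, v = 450.3·(+0.00166)/1.22509 + 230.8 = 231.4098
M2: Pc = R·M2+t = (-0.17376, -0.23338, +1.25568); u = 437.6·(-0.17376)/1.25568 + 313.2 = 252.6456, v = 450.3·(-0.23338)/1.25568 + 230.8 = 147.1068
M3: Pc = R·M3+t = (-0.41029, -0.17026, +1.23151); u = 437.6·(-0.41029)/1.23151 + 313.2 = 167.4089, v = 450.3·(-0.17026)/1.23151 + 230.8 = 168.5450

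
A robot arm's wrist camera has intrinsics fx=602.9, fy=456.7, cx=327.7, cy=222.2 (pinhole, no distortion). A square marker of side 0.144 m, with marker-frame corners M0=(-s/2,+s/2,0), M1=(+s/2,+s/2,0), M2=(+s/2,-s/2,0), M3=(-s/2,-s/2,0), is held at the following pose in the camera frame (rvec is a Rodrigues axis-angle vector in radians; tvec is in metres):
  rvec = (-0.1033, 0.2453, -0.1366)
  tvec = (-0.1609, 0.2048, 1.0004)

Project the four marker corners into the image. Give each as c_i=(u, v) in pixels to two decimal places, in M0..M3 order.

Intrinsics K: fx=602.9, fy=456.7, cx=327.7, cy=222.2
Marker side s = 0.144 m; corners in marker frame (Z=0):
  M0 = (-0.0720, +0.0720, 0)
  M1 = (+0.0720, +0.0720, 0)
  M2 = (+0.0720, -0.0720, 0)
  M3 = (-0.0720, -0.0720, 0)
rvec = (-0.1033, 0.2453, -0.1366), |rvec| = θ = 0.29917 rad = 17.141°
Rodrigues: sinθ=0.29473, 1−cosθ=0.04442; R = I + sinθ·[k]× + (1−cosθ)·[k]×²:
    [+0.96088 +0.12200 +0.24866]
    [-0.14715 +0.98544 +0.08514]
    [-0.23465 -0.11840 +0.96484]
t = (-0.1609, 0.2048, 1.0004) m
M0: Pc = R·M0+t = (-0.22130, +0.28635, +1.00877); u = 602.9·(-0.22130)/1.00877 + 327.7 = 195.4386, v = 456.7·(+0.28635)/1.00877 + 222.2 = 351.8375
M1: Pc = R·M1+t = (-0.08293, +0.26516, +0.97498); u = 602.9·(-0.08293)/0.97498 + 327.7 = 276.4165, v = 456.7·(+0.26516)/0.97498 + 222.2 = 346.4049
M2: Pc = R·M2+t = (-0.10050, +0.12325, +0.99203); u = 602.9·(-0.10050)/0.99203 + 327.7 = 266.6214, v = 456.7·(+0.12325)/0.99203 + 222.2 = 278.9421
M3: Pc = R·M3+t = (-0.23887, +0.14444, +1.02582); u = 602.9·(-0.23887)/1.02582 + 327.7 = 187.3119, v = 456.7·(+0.14444)/1.02582 + 222.2 = 286.5066

c0=(195.44, 351.84) c1=(276.42, 346.40) c2=(266.62, 278.94) c3=(187.31, 286.51)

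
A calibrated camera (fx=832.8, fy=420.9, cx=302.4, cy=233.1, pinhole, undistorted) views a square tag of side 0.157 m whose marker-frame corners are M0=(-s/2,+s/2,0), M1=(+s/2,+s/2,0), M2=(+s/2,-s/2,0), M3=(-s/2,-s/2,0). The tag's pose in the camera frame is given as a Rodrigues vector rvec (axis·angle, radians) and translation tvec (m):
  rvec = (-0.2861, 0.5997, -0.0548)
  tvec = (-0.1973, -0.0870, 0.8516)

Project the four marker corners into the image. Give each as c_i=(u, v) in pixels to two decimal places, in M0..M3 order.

c0=(49.88, 232.51) c1=(159.43, 221.23) c2=(172.04, 145.55) c3=(66.58, 163.40)

Intrinsics K: fx=832.8, fy=420.9, cx=302.4, cy=233.1
Marker side s = 0.157 m; corners in marker frame (Z=0):
  M0 = (-0.0785, +0.0785, 0)
  M1 = (+0.0785, +0.0785, 0)
  M2 = (+0.0785, -0.0785, 0)
  M3 = (-0.0785, -0.0785, 0)
rvec = (-0.2861, 0.5997, -0.0548), |rvec| = θ = 0.66671 rad = 38.199°
Rodrigues: sinθ=0.61840, 1−cosθ=0.21414; R = I + sinθ·[k]× + (1−cosθ)·[k]×²:
    [+0.82530 -0.03183 +0.56380]
    [-0.13349 +0.95912 +0.24954]
    [-0.54870 -0.28120 +0.78731]
t = (-0.1973, -0.0870, 0.8516) m
M0: Pc = R·M0+t = (-0.26458, -0.00123, +0.87260); u = 832.8·(-0.26458)/0.87260 + 302.4 = 49.8833, v = 420.9·(-0.00123)/0.87260 + 233.1 = 232.5065
M1: Pc = R·M1+t = (-0.13501, -0.02219, +0.78645); u = 832.8·(-0.13501)/0.78645 + 302.4 = 159.4308, v = 420.9·(-0.02219)/0.78645 + 233.1 = 221.2254
M2: Pc = R·M2+t = (-0.13002, -0.17277, +0.83060); u = 832.8·(-0.13002)/0.83060 + 302.4 = 172.0400, v = 420.9·(-0.17277)/0.83060 + 233.1 = 145.5506
M3: Pc = R·M3+t = (-0.25959, -0.15181, +0.91675); u = 832.8·(-0.25959)/0.91675 + 302.4 = 66.5832, v = 420.9·(-0.15181)/0.91675 + 233.1 = 163.3994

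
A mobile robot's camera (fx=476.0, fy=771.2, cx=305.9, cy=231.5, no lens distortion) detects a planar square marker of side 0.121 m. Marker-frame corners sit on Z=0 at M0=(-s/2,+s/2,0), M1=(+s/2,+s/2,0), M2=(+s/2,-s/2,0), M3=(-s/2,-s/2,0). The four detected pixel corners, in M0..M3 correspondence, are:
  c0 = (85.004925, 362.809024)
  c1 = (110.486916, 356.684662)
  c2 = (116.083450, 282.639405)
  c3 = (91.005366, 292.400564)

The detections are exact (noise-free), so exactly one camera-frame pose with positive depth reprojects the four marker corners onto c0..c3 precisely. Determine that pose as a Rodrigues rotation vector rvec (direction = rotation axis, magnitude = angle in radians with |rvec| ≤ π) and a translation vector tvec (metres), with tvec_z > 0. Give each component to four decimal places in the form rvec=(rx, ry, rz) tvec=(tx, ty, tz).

rvec=(-0.2931, 0.6292, -0.0960) tvec=(-0.5527, 0.1522, 1.2800)

Intrinsics K: fx=476.0, fy=771.2, cx=305.9, cy=231.5
Marker side s = 0.121 m; corners in marker frame (Z=0):
  M0 = (-0.0605, +0.0605, 0)
  M1 = (+0.0605, +0.0605, 0)
  M2 = (+0.0605, -0.0605, 0)
  M3 = (-0.0605, -0.0605, 0)
Detected image corners:
  c0 = (85.004925, 362.809024) px
  c1 = (110.486916, 356.684662) px
  c2 = (116.083450, 282.639405) px
  c3 = (91.005366, 292.400564) px
Planar DLT: solve 8×8 A·h = b for H (H[2,2]=1):
  H  [+164.43729 -71.45454 +100.34825]
  H  [-208.83620 +520.98502 +323.22966]
  H  [-0.44180 -0.23338 +1.00000]
B = K⁻¹H; ‖b₁‖=0.781279, ‖b₂‖=0.781279; λ = 2/(‖b₁‖+‖b₂‖) = 1.279953, sign → tz>0 ⇒ λ=+1.279953
r₁ = λ·B[:,0] = (+0.80557,-0.17686,-0.56548); r₂ = λ·B[:,1] = (-0.00017,+0.95434,-0.29872)
r₃ = r₁×r₂ = (+0.59249,+0.24073,+0.76876); SVD([r₁ r₂ r₃]) → R = UVᵀ:
  R  [+0.80557 -0.00017 +0.59249]
  R  [-0.17686 +0.95434 +0.24073]
  R  [-0.56548 -0.29872 +0.76876]
t = (-0.55272, +0.15224, +1.27995) m
tr R = 2.528680; θ = arccos((tr R − 1)/2) = 0.700779 rad = 40.152°
axis k = ((R−Rᵀ)₃₂, (R−Rᵀ)₁₃, (R−Rᵀ)₂₁) / (2 sinθ) = (-0.418299, +0.897918, -0.137004)
rvec = θ·k = (-0.293135, +0.629242, -0.096010)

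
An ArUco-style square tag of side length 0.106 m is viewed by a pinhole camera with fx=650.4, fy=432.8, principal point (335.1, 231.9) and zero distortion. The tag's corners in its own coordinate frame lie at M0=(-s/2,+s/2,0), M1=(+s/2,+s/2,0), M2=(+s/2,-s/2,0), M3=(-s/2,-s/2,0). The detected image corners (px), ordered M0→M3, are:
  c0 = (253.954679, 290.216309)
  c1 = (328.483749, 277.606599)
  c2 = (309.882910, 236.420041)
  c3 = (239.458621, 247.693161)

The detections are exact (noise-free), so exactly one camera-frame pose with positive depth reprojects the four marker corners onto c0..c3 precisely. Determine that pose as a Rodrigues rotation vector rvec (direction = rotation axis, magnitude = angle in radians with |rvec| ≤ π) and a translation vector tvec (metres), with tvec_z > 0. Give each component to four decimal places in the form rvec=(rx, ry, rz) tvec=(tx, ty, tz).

rvec=(-0.5703, -0.0603, -0.2657) tvec=(-0.0744, 0.0652, 0.9278)

Intrinsics K: fx=650.4, fy=432.8, cx=335.1, cy=231.9
Marker side s = 0.106 m; corners in marker frame (Z=0):
  M0 = (-0.0530, +0.0530, 0)
  M1 = (+0.0530, +0.0530, 0)
  M2 = (+0.0530, -0.0530, 0)
  M3 = (-0.0530, -0.0530, 0)
Detected image corners:
  c0 = (253.954679, 290.216309) px
  c1 = (328.483749, 277.606599) px
  c2 = (309.882910, 236.420041) px
  c3 = (239.458621, 247.693161) px
Planar DLT: solve 8×8 A·h = b for H (H[2,2]=1):
  H  [+722.69504 -3.94359 +282.96505]
  H  [-75.72084 +245.90797 +262.31181]
  H  [+0.13972 -0.56620 +1.00000]
B = K⁻¹H; ‖b₁‖=1.077868, ‖b₂‖=1.077868; λ = 2/(‖b₁‖+‖b₂‖) = 0.927757, sign → tz>0 ⇒ λ=+0.927757
r₁ = λ·B[:,0] = (+0.96409,-0.23177,+0.12963); r₂ = λ·B[:,1] = (+0.26502,+0.80859,-0.52530)
r₃ = r₁×r₂ = (+0.01693,+0.54079,+0.84099); SVD([r₁ r₂ r₃]) → R = UVᵀ:
  R  [+0.96409 +0.26502 +0.01693]
  R  [-0.23177 +0.80859 +0.54079]
  R  [+0.12963 -0.52530 +0.84099]
t = (-0.07437, +0.06519, +0.92776) m
tr R = 2.613675; θ = arccos((tr R − 1)/2) = 0.632017 rad = 36.212°
axis k = ((R−Rᵀ)₃₂, (R−Rᵀ)₁₃, (R−Rᵀ)₂₁) / (2 sinθ) = (-0.902284, -0.095380, -0.420460)
rvec = θ·k = (-0.570259, -0.060282, -0.265738)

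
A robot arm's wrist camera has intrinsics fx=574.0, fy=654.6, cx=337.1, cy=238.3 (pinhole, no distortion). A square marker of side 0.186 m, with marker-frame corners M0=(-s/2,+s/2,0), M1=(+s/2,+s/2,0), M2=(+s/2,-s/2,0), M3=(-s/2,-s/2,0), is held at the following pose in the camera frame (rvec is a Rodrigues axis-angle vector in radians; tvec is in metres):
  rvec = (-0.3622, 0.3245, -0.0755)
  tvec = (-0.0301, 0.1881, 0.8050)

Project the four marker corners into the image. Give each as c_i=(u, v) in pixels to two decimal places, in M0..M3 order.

c0=(253.32, 473.32) c1=(382.81, 469.55) c2=(377.07, 310.35) c3=(257.96, 324.03)

Intrinsics K: fx=574.0, fy=654.6, cx=337.1, cy=238.3
Marker side s = 0.186 m; corners in marker frame (Z=0):
  M0 = (-0.0930, +0.0930, 0)
  M1 = (+0.0930, +0.0930, 0)
  M2 = (+0.0930, -0.0930, 0)
  M3 = (-0.0930, -0.0930, 0)
rvec = (-0.3622, 0.3245, -0.0755), |rvec| = θ = 0.49213 rad = 28.197°
Rodrigues: sinθ=0.47250, 1−cosθ=0.11867; R = I + sinθ·[k]× + (1−cosθ)·[k]×²:
    [+0.94561 +0.01490 +0.32496]
    [-0.13008 +0.93293 +0.33575]
    [-0.29816 -0.35976 +0.88412]
t = (-0.0301, 0.1881, 0.8050) m
M0: Pc = R·M0+t = (-0.11666, +0.28696, +0.79927); u = 574.0·(-0.11666)/0.79927 + 337.1 = 253.3228, v = 654.6·(+0.28696)/0.79927 + 238.3 = 473.3187
M1: Pc = R·M1+t = (+0.05923, +0.26276, +0.74381); u = 574.0·(+0.05923)/0.74381 + 337.1 = 382.8057, v = 654.6·(+0.26276)/0.74381 + 238.3 = 469.5485
M2: Pc = R·M2+t = (+0.05646, +0.08924, +0.81073); u = 574.0·(+0.05646)/0.81073 + 337.1 = 377.0713, v = 654.6·(+0.08924)/0.81073 + 238.3 = 310.3547
M3: Pc = R·M3+t = (-0.11943, +0.11344, +0.86619); u = 574.0·(-0.11943)/0.86619 + 337.1 = 257.9585, v = 654.6·(+0.11344)/0.86619 + 238.3 = 324.0260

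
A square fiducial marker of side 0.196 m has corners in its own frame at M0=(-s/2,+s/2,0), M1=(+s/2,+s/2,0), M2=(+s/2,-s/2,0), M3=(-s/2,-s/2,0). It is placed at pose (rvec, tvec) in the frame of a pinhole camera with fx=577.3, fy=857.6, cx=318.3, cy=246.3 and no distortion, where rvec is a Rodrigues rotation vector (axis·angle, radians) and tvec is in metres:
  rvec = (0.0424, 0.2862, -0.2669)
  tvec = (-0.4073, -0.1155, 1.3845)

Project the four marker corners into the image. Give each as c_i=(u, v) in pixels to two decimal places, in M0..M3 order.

Intrinsics K: fx=577.3, fy=857.6, cx=318.3, cy=246.3
Marker side s = 0.196 m; corners in marker frame (Z=0):
  M0 = (-0.0980, +0.0980, 0)
  M1 = (+0.0980, +0.0980, 0)
  M2 = (+0.0980, -0.0980, 0)
  M3 = (-0.0980, -0.0980, 0)
rvec = (0.0424, 0.2862, -0.2669), |rvec| = θ = 0.39363 rad = 22.553°
Rodrigues: sinθ=0.38354, 1−cosθ=0.07648; R = I + sinθ·[k]× + (1−cosθ)·[k]×²:
    [+0.92441 +0.26605 +0.27328]
    [-0.25407 +0.96395 -0.07902]
    [-0.28445 +0.00361 +0.95868]
t = (-0.4073, -0.1155, 1.3845) m
M0: Pc = R·M0+t = (-0.47182, +0.00387, +1.41273); u = 577.3·(-0.47182)/1.41273 + 318.3 = 125.4951, v = 857.6·(+0.00387)/1.41273 + 246.3 = 248.6471
M1: Pc = R·M1+t = (-0.29063, -0.04593, +1.35698); u = 577.3·(-0.29063)/1.35698 + 318.3 = 194.6550, v = 857.6·(-0.04593)/1.35698 + 246.3 = 217.2715
M2: Pc = R·M2+t = (-0.34278, -0.23487, +1.35627); u = 577.3·(-0.34278)/1.35627 + 318.3 = 172.3945, v = 857.6·(-0.23487)/1.35627 + 246.3 = 97.7887
M3: Pc = R·M3+t = (-0.52397, -0.18507, +1.41202); u = 577.3·(-0.52397)/1.41202 + 318.3 = 104.0788, v = 857.6·(-0.18507)/1.41202 + 246.3 = 133.8977

c0=(125.50, 248.65) c1=(194.66, 217.27) c2=(172.39, 97.79) c3=(104.08, 133.90)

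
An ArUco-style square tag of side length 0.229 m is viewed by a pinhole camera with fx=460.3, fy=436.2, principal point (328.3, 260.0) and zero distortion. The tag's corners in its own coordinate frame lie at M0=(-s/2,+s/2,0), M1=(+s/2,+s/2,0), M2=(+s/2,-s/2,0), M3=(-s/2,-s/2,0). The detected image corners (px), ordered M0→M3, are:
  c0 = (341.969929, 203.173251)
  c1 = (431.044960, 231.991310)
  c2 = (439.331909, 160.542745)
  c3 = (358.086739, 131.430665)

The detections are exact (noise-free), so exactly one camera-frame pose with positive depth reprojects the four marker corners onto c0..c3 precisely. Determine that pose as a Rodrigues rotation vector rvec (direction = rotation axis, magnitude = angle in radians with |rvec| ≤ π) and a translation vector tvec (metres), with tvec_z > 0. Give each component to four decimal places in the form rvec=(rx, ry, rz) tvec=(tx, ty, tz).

rvec=(-0.4143, -0.2563, 0.2536) tvec=(0.1603, -0.2056, 1.1283)

Intrinsics K: fx=460.3, fy=436.2, cx=328.3, cy=260.0
Marker side s = 0.229 m; corners in marker frame (Z=0):
  M0 = (-0.1145, +0.1145, 0)
  M1 = (+0.1145, +0.1145, 0)
  M2 = (+0.1145, -0.1145, 0)
  M3 = (-0.1145, -0.1145, 0)
Detected image corners:
  c0 = (341.969929, 203.173251) px
  c1 = (431.044960, 231.991310) px
  c2 = (439.331909, 160.542745) px
  c3 = (358.086739, 131.430665) px
Planar DLT: solve 8×8 A·h = b for H (H[2,2]=1):
  H  [+438.07294 -200.99048 +393.70296]
  H  [+157.50382 +244.08641 +180.52164]
  H  [+0.17048 -0.37707 +1.00000]
B = K⁻¹H; ‖b₁‖=0.886275, ‖b₂‖=0.886275; λ = 2/(‖b₁‖+‖b₂‖) = 1.128318, sign → tz>0 ⇒ λ=+1.128318
r₁ = λ·B[:,0] = (+0.93664,+0.29276,+0.19236); r₂ = λ·B[:,1] = (-0.18923,+0.88497,-0.42546)
r₃ = r₁×r₂ = (-0.29479,+0.36210,+0.88430); SVD([r₁ r₂ r₃]) → R = UVᵀ:
  R  [+0.93664 -0.18923 -0.29479]
  R  [+0.29276 +0.88497 +0.36210]
  R  [+0.19236 -0.42546 +0.88430]
t = (+0.16032, -0.20559, +1.12832) m
tr R = 2.705911; θ = arccos((tr R − 1)/2) = 0.549174 rad = 31.465°
axis k = ((R−Rᵀ)₃₂, (R−Rᵀ)₁₃, (R−Rᵀ)₂₁) / (2 sinθ) = (-0.754384, -0.466630, +0.461693)
rvec = θ·k = (-0.414289, -0.256261, +0.253550)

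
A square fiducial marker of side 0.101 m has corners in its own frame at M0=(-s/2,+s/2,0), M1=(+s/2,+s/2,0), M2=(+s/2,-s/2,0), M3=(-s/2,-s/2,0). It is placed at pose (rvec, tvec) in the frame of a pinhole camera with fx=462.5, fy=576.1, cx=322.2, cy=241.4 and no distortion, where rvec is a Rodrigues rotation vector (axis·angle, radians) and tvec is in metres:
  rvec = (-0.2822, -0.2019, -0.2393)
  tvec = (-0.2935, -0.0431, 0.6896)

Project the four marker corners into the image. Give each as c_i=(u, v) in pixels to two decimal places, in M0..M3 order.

c0=(93.93, 253.79) c1=(166.17, 236.11) c2=(154.65, 160.28) c3=(84.67, 174.77)

Intrinsics K: fx=462.5, fy=576.1, cx=322.2, cy=241.4
Marker side s = 0.101 m; corners in marker frame (Z=0):
  M0 = (-0.0505, +0.0505, 0)
  M1 = (+0.0505, +0.0505, 0)
  M2 = (+0.0505, -0.0505, 0)
  M3 = (-0.0505, -0.0505, 0)
rvec = (-0.2822, -0.2019, -0.2393), |rvec| = θ = 0.42150 rad = 24.150°
Rodrigues: sinθ=0.40913, 1−cosθ=0.08753; R = I + sinθ·[k]× + (1−cosθ)·[k]×²:
    [+0.95171 +0.26035 -0.16271]
    [-0.20421 +0.93256 +0.29772]
    [+0.22924 -0.25012 +0.94069]
t = (-0.2935, -0.0431, 0.6896) m
M0: Pc = R·M0+t = (-0.32841, +0.01431, +0.66539); u = 462.5·(-0.32841)/0.66539 + 322.2 = 93.9266, v = 576.1·(+0.01431)/0.66539 + 241.4 = 253.7867
M1: Pc = R·M1+t = (-0.23229, -0.00632, +0.68855); u = 462.5·(-0.23229)/0.68855 + 322.2 = 166.1687, v = 576.1·(-0.00632)/0.68855 + 241.4 = 236.1135
M2: Pc = R·M2+t = (-0.25859, -0.10051, +0.71381); u = 462.5·(-0.25859)/0.71381 + 322.2 = 154.6533, v = 576.1·(-0.10051)/0.71381 + 241.4 = 160.2831
M3: Pc = R·M3+t = (-0.35471, -0.07988, +0.69065); u = 462.5·(-0.35471)/0.69065 + 322.2 = 84.6675, v = 576.1·(-0.07988)/0.69065 + 241.4 = 174.7678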